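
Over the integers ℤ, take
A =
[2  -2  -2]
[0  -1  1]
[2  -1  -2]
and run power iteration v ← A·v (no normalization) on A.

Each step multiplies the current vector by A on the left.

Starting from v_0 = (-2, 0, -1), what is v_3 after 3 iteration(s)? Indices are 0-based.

v_3 = (4, 2, 3)

v_0 = (-2, 0, -1).
v_1 = A·v_0 = (-2, -1, -2).
v_2 = A·v_1 = (2, -1, 1).
v_3 = A·v_2 = (4, 2, 3).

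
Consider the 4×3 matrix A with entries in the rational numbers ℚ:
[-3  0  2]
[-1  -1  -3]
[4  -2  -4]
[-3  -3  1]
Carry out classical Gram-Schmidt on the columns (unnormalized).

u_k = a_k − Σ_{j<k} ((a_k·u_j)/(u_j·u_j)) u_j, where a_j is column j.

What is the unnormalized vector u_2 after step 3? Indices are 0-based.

u_2 = (0, -3, 0, 1)

Step 1: u_0 = a_0 = (-3, -1, 4, -3).
Step 2: u_1 = a_1 − (2/35)·u_0 = (6/35, -33/35, -78/35, -99/35).
Step 3: u_2 = a_2 − (-22/35)·u_0 − (2/3)·u_1 = (0, -3, 0, 1).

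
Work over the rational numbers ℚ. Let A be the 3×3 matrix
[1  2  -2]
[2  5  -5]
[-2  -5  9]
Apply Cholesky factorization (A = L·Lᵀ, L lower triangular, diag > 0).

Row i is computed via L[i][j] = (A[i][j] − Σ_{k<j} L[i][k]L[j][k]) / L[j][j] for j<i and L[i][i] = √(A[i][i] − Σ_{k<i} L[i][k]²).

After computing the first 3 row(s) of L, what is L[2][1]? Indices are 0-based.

Step 1: L[0][0] = √(1) = 1.
  L[1][0] = (2) / L[0][0] = 2.
Step 2: L[1][1] = √(1) = 1.
  L[2][0] = (-2) / L[0][0] = -2.
  L[2][1] = (-1) / L[1][1] = -1.
Step 3: L[2][2] = √(4) = 2.

L[2][1] = -1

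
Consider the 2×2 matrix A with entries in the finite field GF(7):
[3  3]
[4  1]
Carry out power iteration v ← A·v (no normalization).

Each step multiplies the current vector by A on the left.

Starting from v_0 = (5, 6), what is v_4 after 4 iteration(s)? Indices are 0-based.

v_4 = (6, 0)

v_0 = (5, 6).
v_1 = A·v_0 = (5, 5).
v_2 = A·v_1 = (2, 4).
v_3 = A·v_2 = (4, 5).
v_4 = A·v_3 = (6, 0).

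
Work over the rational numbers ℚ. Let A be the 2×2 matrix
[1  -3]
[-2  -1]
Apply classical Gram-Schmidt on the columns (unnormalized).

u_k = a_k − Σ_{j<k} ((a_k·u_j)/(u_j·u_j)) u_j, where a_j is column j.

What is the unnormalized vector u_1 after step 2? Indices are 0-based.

Step 1: u_0 = a_0 = (1, -2).
Step 2: u_1 = a_1 − (-1/5)·u_0 = (-14/5, -7/5).

u_1 = (-14/5, -7/5)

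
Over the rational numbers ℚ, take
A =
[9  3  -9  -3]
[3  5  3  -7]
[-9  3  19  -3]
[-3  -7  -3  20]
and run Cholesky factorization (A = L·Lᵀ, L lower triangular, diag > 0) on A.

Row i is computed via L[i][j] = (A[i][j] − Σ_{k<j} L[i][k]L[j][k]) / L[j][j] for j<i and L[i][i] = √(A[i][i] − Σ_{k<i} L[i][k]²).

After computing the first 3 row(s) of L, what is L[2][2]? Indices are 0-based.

Step 1: L[0][0] = √(9) = 3.
  L[1][0] = (3) / L[0][0] = 1.
Step 2: L[1][1] = √(4) = 2.
  L[2][0] = (-9) / L[0][0] = -3.
  L[2][1] = (6) / L[1][1] = 3.
Step 3: L[2][2] = √(1) = 1.

L[2][2] = 1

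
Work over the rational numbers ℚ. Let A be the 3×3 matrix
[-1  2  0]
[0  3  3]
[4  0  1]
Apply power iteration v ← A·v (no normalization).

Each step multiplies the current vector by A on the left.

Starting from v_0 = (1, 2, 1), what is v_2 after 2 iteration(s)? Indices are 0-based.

v_2 = (15, 42, 17)

v_0 = (1, 2, 1).
v_1 = A·v_0 = (3, 9, 5).
v_2 = A·v_1 = (15, 42, 17).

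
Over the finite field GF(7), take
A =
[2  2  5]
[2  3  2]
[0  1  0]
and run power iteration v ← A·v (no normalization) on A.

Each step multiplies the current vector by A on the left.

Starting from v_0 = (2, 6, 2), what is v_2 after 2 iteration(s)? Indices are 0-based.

v_0 = (2, 6, 2).
v_1 = A·v_0 = (5, 5, 6).
v_2 = A·v_1 = (1, 2, 5).

v_2 = (1, 2, 5)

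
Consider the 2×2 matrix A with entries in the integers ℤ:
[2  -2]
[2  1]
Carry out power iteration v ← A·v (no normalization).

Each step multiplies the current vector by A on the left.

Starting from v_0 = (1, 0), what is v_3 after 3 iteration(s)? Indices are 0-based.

v_3 = (-12, 6)

v_0 = (1, 0).
v_1 = A·v_0 = (2, 2).
v_2 = A·v_1 = (0, 6).
v_3 = A·v_2 = (-12, 6).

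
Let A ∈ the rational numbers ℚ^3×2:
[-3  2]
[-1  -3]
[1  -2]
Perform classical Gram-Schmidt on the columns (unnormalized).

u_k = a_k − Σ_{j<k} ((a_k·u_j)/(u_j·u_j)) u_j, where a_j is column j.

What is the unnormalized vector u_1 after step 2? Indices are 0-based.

Step 1: u_0 = a_0 = (-3, -1, 1).
Step 2: u_1 = a_1 − (-5/11)·u_0 = (7/11, -38/11, -17/11).

u_1 = (7/11, -38/11, -17/11)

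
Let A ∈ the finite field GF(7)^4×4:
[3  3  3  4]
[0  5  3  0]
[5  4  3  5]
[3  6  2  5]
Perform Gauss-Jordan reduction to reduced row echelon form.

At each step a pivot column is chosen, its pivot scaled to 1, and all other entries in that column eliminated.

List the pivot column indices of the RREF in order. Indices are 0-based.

[1] R0 /= 3  ⇒  (1, 1, 1, 6)
     R2 -= 5·R0  ⇒  (0, 6, 5, 3)
     R3 -= 3·R0  ⇒  (0, 3, 6, 1)
[2] R1 /= 5  ⇒  (0, 1, 2, 0)
     R0 -= 1·R1  ⇒  (1, 0, 6, 6)
     R2 -= 6·R1  ⇒  (0, 0, 0, 3)
     R3 -= 3·R1  ⇒  (0, 0, 0, 1)
column 2 empty below row 2
[3] R2 /= 3  ⇒  (0, 0, 0, 1)
     R0 -= 6·R2  ⇒  (1, 0, 6, 0)
     R3 -= 1·R2  ⇒  (0, 0, 0, 0)

pivot columns: 0, 1, 3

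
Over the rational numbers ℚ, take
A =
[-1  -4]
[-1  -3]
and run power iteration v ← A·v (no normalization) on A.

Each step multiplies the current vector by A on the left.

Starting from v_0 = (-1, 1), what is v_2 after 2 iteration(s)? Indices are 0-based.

v_2 = (11, 9)

v_0 = (-1, 1).
v_1 = A·v_0 = (-3, -2).
v_2 = A·v_1 = (11, 9).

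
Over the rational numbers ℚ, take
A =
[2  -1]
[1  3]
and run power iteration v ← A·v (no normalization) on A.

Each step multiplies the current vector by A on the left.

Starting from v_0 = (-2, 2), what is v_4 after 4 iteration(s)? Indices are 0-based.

v_4 = (-78, -32)

v_0 = (-2, 2).
v_1 = A·v_0 = (-6, 4).
v_2 = A·v_1 = (-16, 6).
v_3 = A·v_2 = (-38, 2).
v_4 = A·v_3 = (-78, -32).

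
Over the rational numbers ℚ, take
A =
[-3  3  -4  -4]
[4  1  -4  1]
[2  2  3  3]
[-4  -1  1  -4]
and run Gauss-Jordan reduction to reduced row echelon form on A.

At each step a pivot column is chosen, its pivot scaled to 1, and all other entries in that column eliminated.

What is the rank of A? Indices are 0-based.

rank = 4

step 1: normalize row 0 (÷-3) = (1, -1, 4/3, 4/3)
  row 1: subtract 4×row0 = (0, 5, -28/3, -13/3)
  row 2: subtract 2×row0 = (0, 4, 1/3, 1/3)
  row 3: subtract -4×row0 = (0, -5, 19/3, 4/3)
step 2: normalize row 1 (÷5) = (0, 1, -28/15, -13/15)
  row 0: subtract -1×row1 = (1, 0, -8/15, 7/15)
  row 2: subtract 4×row1 = (0, 0, 39/5, 19/5)
  row 3: subtract -5×row1 = (0, 0, -3, -3)
step 3: normalize row 2 (÷39/5) = (0, 0, 1, 19/39)
  row 0: subtract -8/15×row2 = (1, 0, 0, 85/117)
  row 1: subtract -28/15×row2 = (0, 1, 0, 5/117)
  row 3: subtract -3×row2 = (0, 0, 0, -20/13)
step 4: normalize row 3 (÷-20/13) = (0, 0, 0, 1)
  row 0: subtract 85/117×row3 = (1, 0, 0, 0)
  row 1: subtract 5/117×row3 = (0, 1, 0, 0)
  row 2: subtract 19/39×row3 = (0, 0, 1, 0)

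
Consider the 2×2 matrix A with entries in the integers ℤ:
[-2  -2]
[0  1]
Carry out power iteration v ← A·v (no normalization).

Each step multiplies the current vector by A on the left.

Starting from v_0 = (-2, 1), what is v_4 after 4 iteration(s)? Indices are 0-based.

v_0 = (-2, 1).
v_1 = A·v_0 = (2, 1).
v_2 = A·v_1 = (-6, 1).
v_3 = A·v_2 = (10, 1).
v_4 = A·v_3 = (-22, 1).

v_4 = (-22, 1)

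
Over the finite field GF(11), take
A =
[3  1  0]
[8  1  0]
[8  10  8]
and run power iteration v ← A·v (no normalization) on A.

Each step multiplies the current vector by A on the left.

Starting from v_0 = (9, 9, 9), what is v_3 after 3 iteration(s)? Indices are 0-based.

v_3 = (1, 0, 10)

v_0 = (9, 9, 9).
v_1 = A·v_0 = (3, 4, 3).
v_2 = A·v_1 = (2, 6, 0).
v_3 = A·v_2 = (1, 0, 10).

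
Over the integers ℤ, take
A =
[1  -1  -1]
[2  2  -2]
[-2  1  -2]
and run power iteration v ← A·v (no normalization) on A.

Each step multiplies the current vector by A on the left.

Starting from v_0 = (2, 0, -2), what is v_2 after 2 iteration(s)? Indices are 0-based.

v_2 = (-4, 24, 0)

v_0 = (2, 0, -2).
v_1 = A·v_0 = (4, 8, 0).
v_2 = A·v_1 = (-4, 24, 0).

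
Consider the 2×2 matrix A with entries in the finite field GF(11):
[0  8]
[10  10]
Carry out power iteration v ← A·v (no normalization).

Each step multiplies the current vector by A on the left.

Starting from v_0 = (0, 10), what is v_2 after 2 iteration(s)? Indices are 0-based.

v_2 = (8, 7)

v_0 = (0, 10).
v_1 = A·v_0 = (3, 1).
v_2 = A·v_1 = (8, 7).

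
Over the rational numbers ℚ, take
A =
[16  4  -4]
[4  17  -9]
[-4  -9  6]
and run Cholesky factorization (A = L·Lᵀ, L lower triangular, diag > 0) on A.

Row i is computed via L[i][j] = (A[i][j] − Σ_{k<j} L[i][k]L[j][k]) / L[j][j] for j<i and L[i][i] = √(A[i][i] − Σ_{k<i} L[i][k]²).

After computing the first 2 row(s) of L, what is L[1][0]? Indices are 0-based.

Step 1: L[0][0] = √(16) = 4.
  L[1][0] = (4) / L[0][0] = 1.
Step 2: L[1][1] = √(16) = 4.

L[1][0] = 1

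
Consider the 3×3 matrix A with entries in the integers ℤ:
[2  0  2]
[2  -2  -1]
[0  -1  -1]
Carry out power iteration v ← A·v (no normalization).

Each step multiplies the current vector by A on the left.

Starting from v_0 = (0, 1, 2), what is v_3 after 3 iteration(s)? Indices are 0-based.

v_0 = (0, 1, 2).
v_1 = A·v_0 = (4, -4, -3).
v_2 = A·v_1 = (2, 19, 7).
v_3 = A·v_2 = (18, -41, -26).

v_3 = (18, -41, -26)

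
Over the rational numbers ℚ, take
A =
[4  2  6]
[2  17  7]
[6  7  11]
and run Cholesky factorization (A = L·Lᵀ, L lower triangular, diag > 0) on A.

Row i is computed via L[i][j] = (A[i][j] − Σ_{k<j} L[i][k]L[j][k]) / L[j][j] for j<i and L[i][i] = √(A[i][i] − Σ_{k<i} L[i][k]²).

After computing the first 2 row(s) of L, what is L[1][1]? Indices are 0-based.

Step 1: L[0][0] = √(4) = 2.
  L[1][0] = (2) / L[0][0] = 1.
Step 2: L[1][1] = √(16) = 4.

L[1][1] = 4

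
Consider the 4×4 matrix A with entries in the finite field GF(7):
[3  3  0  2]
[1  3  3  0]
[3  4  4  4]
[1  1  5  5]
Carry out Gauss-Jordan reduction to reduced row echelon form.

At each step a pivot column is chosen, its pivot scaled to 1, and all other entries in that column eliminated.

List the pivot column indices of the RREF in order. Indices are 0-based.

step 1: normalize row 0 (÷3) = (1, 1, 0, 3)
  row 1: subtract 1×row0 = (0, 2, 3, 4)
  row 2: subtract 3×row0 = (0, 1, 4, 2)
  row 3: subtract 1×row0 = (0, 0, 5, 2)
step 2: normalize row 1 (÷2) = (0, 1, 5, 2)
  row 0: subtract 1×row1 = (1, 0, 2, 1)
  row 2: subtract 1×row1 = (0, 0, 6, 0)
step 3: normalize row 2 (÷6) = (0, 0, 1, 0)
  row 0: subtract 2×row2 = (1, 0, 0, 1)
  row 1: subtract 5×row2 = (0, 1, 0, 2)
  row 3: subtract 5×row2 = (0, 0, 0, 2)
step 4: normalize row 3 (÷2) = (0, 0, 0, 1)
  row 0: subtract 1×row3 = (1, 0, 0, 0)
  row 1: subtract 2×row3 = (0, 1, 0, 0)

pivot columns: 0, 1, 2, 3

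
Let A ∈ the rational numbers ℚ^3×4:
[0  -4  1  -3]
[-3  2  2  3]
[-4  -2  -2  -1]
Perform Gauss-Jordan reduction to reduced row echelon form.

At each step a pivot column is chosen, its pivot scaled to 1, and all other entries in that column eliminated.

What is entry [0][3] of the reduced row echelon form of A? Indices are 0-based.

pivot(0,0): swap R0↔R1
pivot(0,0)=-3: scale R0 → (1, -2/3, -2/3, -1)
  clear (2,0): R2 −= (-4)R0 → (0, -14/3, -14/3, -5)
pivot(1,1)=-4: scale R1 → (0, 1, -1/4, 3/4)
  clear (0,1): R0 −= (-2/3)R1 → (1, 0, -5/6, -1/2)
  clear (2,1): R2 −= (-14/3)R1 → (0, 0, -35/6, -3/2)
pivot(2,2)=-35/6: scale R2 → (0, 0, 1, 9/35)
  clear (0,2): R0 −= (-5/6)R2 → (1, 0, 0, -2/7)
  clear (1,2): R1 −= (-1/4)R2 → (0, 1, 0, 57/70)

M[0][3] = -2/7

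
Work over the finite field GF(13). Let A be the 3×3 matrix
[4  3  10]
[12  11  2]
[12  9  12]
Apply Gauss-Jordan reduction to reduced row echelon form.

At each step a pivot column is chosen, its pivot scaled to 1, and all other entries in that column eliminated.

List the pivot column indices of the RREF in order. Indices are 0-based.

pivot(0,0)=4: scale R0 → (1, 4, 9)
  clear (1,0): R1 −= (12)R0 → (0, 2, 11)
  clear (2,0): R2 −= (12)R0 → (0, 0, 8)
pivot(1,1)=2: scale R1 → (0, 1, 12)
  clear (0,1): R0 −= (4)R1 → (1, 0, 0)
pivot(2,2)=8: scale R2 → (0, 0, 1)
  clear (1,2): R1 −= (12)R2 → (0, 1, 0)

pivot columns: 0, 1, 2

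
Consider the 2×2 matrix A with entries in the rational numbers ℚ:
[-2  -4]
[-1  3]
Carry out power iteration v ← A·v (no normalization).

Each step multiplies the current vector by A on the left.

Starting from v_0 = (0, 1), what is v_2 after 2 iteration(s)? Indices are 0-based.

v_2 = (-4, 13)

v_0 = (0, 1).
v_1 = A·v_0 = (-4, 3).
v_2 = A·v_1 = (-4, 13).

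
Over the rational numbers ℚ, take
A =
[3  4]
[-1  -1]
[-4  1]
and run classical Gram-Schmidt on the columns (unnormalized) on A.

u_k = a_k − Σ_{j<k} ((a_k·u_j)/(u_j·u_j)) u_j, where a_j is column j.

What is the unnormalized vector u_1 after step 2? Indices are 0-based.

Step 1: u_0 = a_0 = (3, -1, -4).
Step 2: u_1 = a_1 − (9/26)·u_0 = (77/26, -17/26, 31/13).

u_1 = (77/26, -17/26, 31/13)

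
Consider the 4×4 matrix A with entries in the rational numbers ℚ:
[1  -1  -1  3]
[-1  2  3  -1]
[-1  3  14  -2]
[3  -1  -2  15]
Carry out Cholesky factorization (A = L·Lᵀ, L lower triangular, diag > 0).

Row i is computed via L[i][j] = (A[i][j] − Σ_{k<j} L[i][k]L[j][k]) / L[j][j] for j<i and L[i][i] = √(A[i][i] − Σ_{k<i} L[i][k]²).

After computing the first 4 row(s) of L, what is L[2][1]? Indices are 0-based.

Step 1: L[0][0] = √(1) = 1.
  L[1][0] = (-1) / L[0][0] = -1.
Step 2: L[1][1] = √(1) = 1.
  L[2][0] = (-1) / L[0][0] = -1.
  L[2][1] = (2) / L[1][1] = 2.
Step 3: L[2][2] = √(9) = 3.
  L[3][0] = (3) / L[0][0] = 3.
  L[3][1] = (2) / L[1][1] = 2.
  L[3][2] = (-3) / L[2][2] = -1.
Step 4: L[3][3] = √(1) = 1.

L[2][1] = 2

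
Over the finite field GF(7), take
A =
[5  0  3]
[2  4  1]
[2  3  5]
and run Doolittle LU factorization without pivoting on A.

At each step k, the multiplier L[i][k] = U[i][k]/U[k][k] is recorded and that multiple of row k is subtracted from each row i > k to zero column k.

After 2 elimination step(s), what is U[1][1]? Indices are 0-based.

[col 0] pivot 5
  R1 -= 6*R0 → (0, 4, 4)  (L[1][0] := 6)
  R2 -= 6*R0 → (0, 3, 1)  (L[2][0] := 6)
[col 1] pivot 4
  R2 -= 6*R1 → (0, 0, 5)  (L[2][1] := 6)

U[1][1] = 4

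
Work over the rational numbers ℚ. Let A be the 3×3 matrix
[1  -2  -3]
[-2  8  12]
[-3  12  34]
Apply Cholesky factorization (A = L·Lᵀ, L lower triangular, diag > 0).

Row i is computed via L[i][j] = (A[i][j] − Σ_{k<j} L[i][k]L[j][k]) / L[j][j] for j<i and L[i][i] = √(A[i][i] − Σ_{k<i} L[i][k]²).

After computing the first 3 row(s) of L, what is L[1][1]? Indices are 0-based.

Step 1: L[0][0] = √(1) = 1.
  L[1][0] = (-2) / L[0][0] = -2.
Step 2: L[1][1] = √(4) = 2.
  L[2][0] = (-3) / L[0][0] = -3.
  L[2][1] = (6) / L[1][1] = 3.
Step 3: L[2][2] = √(16) = 4.

L[1][1] = 2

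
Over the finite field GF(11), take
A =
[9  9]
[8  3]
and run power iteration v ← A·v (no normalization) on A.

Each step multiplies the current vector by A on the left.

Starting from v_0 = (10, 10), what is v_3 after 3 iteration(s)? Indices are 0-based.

v_0 = (10, 10).
v_1 = A·v_0 = (4, 0).
v_2 = A·v_1 = (3, 10).
v_3 = A·v_2 = (7, 10).

v_3 = (7, 10)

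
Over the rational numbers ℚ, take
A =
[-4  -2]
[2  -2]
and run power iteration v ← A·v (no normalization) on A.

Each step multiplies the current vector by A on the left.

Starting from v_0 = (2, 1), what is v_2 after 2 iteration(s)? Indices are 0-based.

v_2 = (36, -24)

v_0 = (2, 1).
v_1 = A·v_0 = (-10, 2).
v_2 = A·v_1 = (36, -24).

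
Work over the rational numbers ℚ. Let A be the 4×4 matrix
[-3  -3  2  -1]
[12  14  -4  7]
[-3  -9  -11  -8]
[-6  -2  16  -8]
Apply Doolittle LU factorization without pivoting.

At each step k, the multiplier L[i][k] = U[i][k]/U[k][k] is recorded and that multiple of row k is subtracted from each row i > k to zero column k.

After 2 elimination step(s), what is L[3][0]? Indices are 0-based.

L[3][0] = 2

[col 0] pivot -3
  R1 -= -4*R0 → (0, 2, 4, 3)  (L[1][0] := -4)
  R2 -= 1*R0 → (0, -6, -13, -7)  (L[2][0] := 1)
  R3 -= 2*R0 → (0, 4, 12, -6)  (L[3][0] := 2)
[col 1] pivot 2
  R2 -= -3*R1 → (0, 0, -1, 2)  (L[2][1] := -3)
  R3 -= 2*R1 → (0, 0, 4, -12)  (L[3][1] := 2)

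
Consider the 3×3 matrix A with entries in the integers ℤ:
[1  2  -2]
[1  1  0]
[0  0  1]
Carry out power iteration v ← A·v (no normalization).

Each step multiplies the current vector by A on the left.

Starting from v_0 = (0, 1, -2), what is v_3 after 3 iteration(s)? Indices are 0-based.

v_3 = (30, 19, -2)

v_0 = (0, 1, -2).
v_1 = A·v_0 = (6, 1, -2).
v_2 = A·v_1 = (12, 7, -2).
v_3 = A·v_2 = (30, 19, -2).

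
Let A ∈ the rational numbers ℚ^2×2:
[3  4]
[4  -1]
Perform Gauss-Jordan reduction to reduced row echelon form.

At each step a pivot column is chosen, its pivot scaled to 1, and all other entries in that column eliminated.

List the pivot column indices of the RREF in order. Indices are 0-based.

pivot columns: 0, 1

pivot(0,0)=3: scale R0 → (1, 4/3)
  clear (1,0): R1 −= (4)R0 → (0, -19/3)
pivot(1,1)=-19/3: scale R1 → (0, 1)
  clear (0,1): R0 −= (4/3)R1 → (1, 0)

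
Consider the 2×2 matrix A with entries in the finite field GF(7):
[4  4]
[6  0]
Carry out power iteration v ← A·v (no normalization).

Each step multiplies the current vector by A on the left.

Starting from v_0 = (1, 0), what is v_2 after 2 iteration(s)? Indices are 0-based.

v_2 = (5, 3)

v_0 = (1, 0).
v_1 = A·v_0 = (4, 6).
v_2 = A·v_1 = (5, 3).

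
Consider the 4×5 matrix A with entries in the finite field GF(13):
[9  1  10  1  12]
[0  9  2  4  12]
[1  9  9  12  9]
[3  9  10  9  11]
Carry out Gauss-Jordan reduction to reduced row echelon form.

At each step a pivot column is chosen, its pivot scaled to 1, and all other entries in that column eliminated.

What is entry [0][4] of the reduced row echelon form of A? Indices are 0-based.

M[0][4] = 4

step 1: normalize row 0 (÷9) = (1, 3, 4, 3, 10)
  row 2: subtract 1×row0 = (0, 6, 5, 9, 12)
  row 3: subtract 3×row0 = (0, 0, 11, 0, 7)
step 2: normalize row 1 (÷9) = (0, 1, 6, 12, 10)
  row 0: subtract 3×row1 = (1, 0, 12, 6, 6)
  row 2: subtract 6×row1 = (0, 0, 8, 2, 4)
step 3: normalize row 2 (÷8) = (0, 0, 1, 10, 7)
  row 0: subtract 12×row2 = (1, 0, 0, 3, 0)
  row 1: subtract 6×row2 = (0, 1, 0, 4, 7)
  row 3: subtract 11×row2 = (0, 0, 0, 7, 8)
step 4: normalize row 3 (÷7) = (0, 0, 0, 1, 3)
  row 0: subtract 3×row3 = (1, 0, 0, 0, 4)
  row 1: subtract 4×row3 = (0, 1, 0, 0, 8)
  row 2: subtract 10×row3 = (0, 0, 1, 0, 3)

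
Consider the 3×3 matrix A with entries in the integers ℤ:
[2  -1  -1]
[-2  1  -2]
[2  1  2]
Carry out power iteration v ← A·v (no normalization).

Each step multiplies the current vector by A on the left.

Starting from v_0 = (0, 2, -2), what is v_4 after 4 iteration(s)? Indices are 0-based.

v_4 = (-60, 42, -14)

v_0 = (0, 2, -2).
v_1 = A·v_0 = (0, 6, -2).
v_2 = A·v_1 = (-4, 10, 2).
v_3 = A·v_2 = (-20, 14, 6).
v_4 = A·v_3 = (-60, 42, -14).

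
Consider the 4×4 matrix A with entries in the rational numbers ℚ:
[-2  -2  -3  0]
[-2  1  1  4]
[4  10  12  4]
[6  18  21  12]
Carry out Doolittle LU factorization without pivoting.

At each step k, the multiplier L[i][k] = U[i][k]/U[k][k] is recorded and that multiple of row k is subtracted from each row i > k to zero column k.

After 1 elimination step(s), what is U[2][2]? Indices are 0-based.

U[2][2] = 6

k=0: U[0][0]=-2
  eliminate (1,0): mult=1, new row 1: (0, 3, 4, 4); set L[1][0]=1
  eliminate (2,0): mult=-2, new row 2: (0, 6, 6, 4); set L[2][0]=-2
  eliminate (3,0): mult=-3, new row 3: (0, 12, 12, 12); set L[3][0]=-3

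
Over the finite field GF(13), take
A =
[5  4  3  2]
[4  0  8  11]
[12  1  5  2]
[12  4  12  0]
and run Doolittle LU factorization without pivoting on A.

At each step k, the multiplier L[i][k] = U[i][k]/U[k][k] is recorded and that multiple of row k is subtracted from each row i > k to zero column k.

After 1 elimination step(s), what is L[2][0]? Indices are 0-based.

Step 1: pivot at (0,0) is 5.
  row1 ← row1 − (6)·row0  ⇒  L[1][0]=6, U row1=(0, 2, 3, 12)
  row2 ← row2 − (5)·row0  ⇒  L[2][0]=5, U row2=(0, 7, 3, 5)
  row3 ← row3 − (5)·row0  ⇒  L[3][0]=5, U row3=(0, 10, 10, 3)

L[2][0] = 5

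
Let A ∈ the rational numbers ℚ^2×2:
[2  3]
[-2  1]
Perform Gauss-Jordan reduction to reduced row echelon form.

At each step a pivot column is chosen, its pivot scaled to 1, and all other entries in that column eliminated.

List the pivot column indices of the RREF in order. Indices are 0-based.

step 1: normalize row 0 (÷2) = (1, 3/2)
  row 1: subtract -2×row0 = (0, 4)
step 2: normalize row 1 (÷4) = (0, 1)
  row 0: subtract 3/2×row1 = (1, 0)

pivot columns: 0, 1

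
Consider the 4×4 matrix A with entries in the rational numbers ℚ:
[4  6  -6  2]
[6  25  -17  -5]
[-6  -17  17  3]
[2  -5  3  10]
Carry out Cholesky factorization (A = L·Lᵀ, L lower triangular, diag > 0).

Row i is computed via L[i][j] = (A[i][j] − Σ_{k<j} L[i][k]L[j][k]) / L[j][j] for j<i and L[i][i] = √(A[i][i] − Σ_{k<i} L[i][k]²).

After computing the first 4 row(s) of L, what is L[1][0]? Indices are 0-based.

L[1][0] = 3

Step 1: L[0][0] = √(4) = 2.
  L[1][0] = (6) / L[0][0] = 3.
Step 2: L[1][1] = √(16) = 4.
  L[2][0] = (-6) / L[0][0] = -3.
  L[2][1] = (-8) / L[1][1] = -2.
Step 3: L[2][2] = √(4) = 2.
  L[3][0] = (2) / L[0][0] = 1.
  L[3][1] = (-8) / L[1][1] = -2.
  L[3][2] = (2) / L[2][2] = 1.
Step 4: L[3][3] = √(4) = 2.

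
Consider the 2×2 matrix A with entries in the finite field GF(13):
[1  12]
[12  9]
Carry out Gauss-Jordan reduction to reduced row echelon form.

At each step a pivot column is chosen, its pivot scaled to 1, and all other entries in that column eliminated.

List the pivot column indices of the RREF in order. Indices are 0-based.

pivot columns: 0, 1

[1] R0 /= 1  ⇒  (1, 12)
     R1 -= 12·R0  ⇒  (0, 8)
[2] R1 /= 8  ⇒  (0, 1)
     R0 -= 12·R1  ⇒  (1, 0)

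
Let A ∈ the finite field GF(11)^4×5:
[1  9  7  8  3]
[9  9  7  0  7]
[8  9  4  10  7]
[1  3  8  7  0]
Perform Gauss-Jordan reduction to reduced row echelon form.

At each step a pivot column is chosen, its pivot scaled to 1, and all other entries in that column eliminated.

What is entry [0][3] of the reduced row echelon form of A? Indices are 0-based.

M[0][3] = 10

pivot(0,0)=1: scale R0 → (1, 9, 7, 8, 3)
  clear (1,0): R1 −= (9)R0 → (0, 5, 10, 5, 2)
  clear (2,0): R2 −= (8)R0 → (0, 3, 3, 1, 5)
  clear (3,0): R3 −= (1)R0 → (0, 5, 1, 10, 8)
pivot(1,1)=5: scale R1 → (0, 1, 2, 1, 7)
  clear (0,1): R0 −= (9)R1 → (1, 0, 0, 10, 6)
  clear (2,1): R2 −= (3)R1 → (0, 0, 8, 9, 6)
  clear (3,1): R3 −= (5)R1 → (0, 0, 2, 5, 6)
pivot(2,2)=8: scale R2 → (0, 0, 1, 8, 9)
  clear (1,2): R1 −= (2)R2 → (0, 1, 0, 7, 0)
  clear (3,2): R3 −= (2)R2 → (0, 0, 0, 0, 10)
col 3: no nonzero at/below row 3; advance.
pivot(3,4)=10: scale R3 → (0, 0, 0, 0, 1)
  clear (0,4): R0 −= (6)R3 → (1, 0, 0, 10, 0)
  clear (2,4): R2 −= (9)R3 → (0, 0, 1, 8, 0)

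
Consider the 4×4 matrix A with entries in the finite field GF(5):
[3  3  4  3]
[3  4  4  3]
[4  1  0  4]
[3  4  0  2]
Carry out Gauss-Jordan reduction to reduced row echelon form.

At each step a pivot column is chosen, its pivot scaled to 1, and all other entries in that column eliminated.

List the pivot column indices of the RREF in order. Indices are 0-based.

step 1: normalize row 0 (÷3) = (1, 1, 3, 1)
  row 1: subtract 3×row0 = (0, 1, 0, 0)
  row 2: subtract 4×row0 = (0, 2, 3, 0)
  row 3: subtract 3×row0 = (0, 1, 1, 4)
step 2: normalize row 1 (÷1) = (0, 1, 0, 0)
  row 0: subtract 1×row1 = (1, 0, 3, 1)
  row 2: subtract 2×row1 = (0, 0, 3, 0)
  row 3: subtract 1×row1 = (0, 0, 1, 4)
step 3: normalize row 2 (÷3) = (0, 0, 1, 0)
  row 0: subtract 3×row2 = (1, 0, 0, 1)
  row 3: subtract 1×row2 = (0, 0, 0, 4)
step 4: normalize row 3 (÷4) = (0, 0, 0, 1)
  row 0: subtract 1×row3 = (1, 0, 0, 0)

pivot columns: 0, 1, 2, 3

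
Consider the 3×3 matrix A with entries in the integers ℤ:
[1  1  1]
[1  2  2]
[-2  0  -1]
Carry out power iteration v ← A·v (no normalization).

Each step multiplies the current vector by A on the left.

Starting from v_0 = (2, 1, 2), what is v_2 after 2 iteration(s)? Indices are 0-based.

v_2 = (7, 9, -4)

v_0 = (2, 1, 2).
v_1 = A·v_0 = (5, 8, -6).
v_2 = A·v_1 = (7, 9, -4).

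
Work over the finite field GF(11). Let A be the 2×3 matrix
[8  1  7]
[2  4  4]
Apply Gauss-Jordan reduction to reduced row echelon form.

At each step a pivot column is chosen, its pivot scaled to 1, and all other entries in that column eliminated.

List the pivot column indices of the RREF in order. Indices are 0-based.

pivot columns: 0, 1

pivot(0,0)=8: scale R0 → (1, 7, 5)
  clear (1,0): R1 −= (2)R0 → (0, 1, 5)
pivot(1,1)=1: scale R1 → (0, 1, 5)
  clear (0,1): R0 −= (7)R1 → (1, 0, 3)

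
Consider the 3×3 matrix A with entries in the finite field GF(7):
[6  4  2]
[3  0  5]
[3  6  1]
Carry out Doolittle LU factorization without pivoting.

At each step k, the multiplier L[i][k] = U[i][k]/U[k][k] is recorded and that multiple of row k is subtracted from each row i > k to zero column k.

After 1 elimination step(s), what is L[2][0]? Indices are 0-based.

k=0: U[0][0]=6
  eliminate (1,0): mult=4, new row 1: (0, 5, 4); set L[1][0]=4
  eliminate (2,0): mult=4, new row 2: (0, 4, 0); set L[2][0]=4

L[2][0] = 4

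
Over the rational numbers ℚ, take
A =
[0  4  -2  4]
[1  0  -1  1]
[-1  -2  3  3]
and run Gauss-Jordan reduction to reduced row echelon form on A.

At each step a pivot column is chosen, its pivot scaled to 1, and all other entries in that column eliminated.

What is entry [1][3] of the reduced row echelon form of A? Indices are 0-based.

[1] R0 <-> R1
[1] R0 /= 1  ⇒  (1, 0, -1, 1)
     R2 -= -1·R0  ⇒  (0, -2, 2, 4)
[2] R1 /= 4  ⇒  (0, 1, -1/2, 1)
     R2 -= -2·R1  ⇒  (0, 0, 1, 6)
[3] R2 /= 1  ⇒  (0, 0, 1, 6)
     R0 -= -1·R2  ⇒  (1, 0, 0, 7)
     R1 -= -1/2·R2  ⇒  (0, 1, 0, 4)

M[1][3] = 4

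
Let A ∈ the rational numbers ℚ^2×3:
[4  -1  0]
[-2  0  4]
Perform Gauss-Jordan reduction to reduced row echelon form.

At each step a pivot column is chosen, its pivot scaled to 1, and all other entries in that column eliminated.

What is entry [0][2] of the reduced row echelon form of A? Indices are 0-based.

M[0][2] = -2

[1] R0 /= 4  ⇒  (1, -1/4, 0)
     R1 -= -2·R0  ⇒  (0, -1/2, 4)
[2] R1 /= -1/2  ⇒  (0, 1, -8)
     R0 -= -1/4·R1  ⇒  (1, 0, -2)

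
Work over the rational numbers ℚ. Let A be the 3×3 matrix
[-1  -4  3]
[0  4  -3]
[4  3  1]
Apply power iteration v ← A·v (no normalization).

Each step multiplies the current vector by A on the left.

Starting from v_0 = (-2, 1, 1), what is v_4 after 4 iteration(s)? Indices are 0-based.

v_4 = (-233, 271, -4)

v_0 = (-2, 1, 1).
v_1 = A·v_0 = (1, 1, -4).
v_2 = A·v_1 = (-17, 16, 3).
v_3 = A·v_2 = (-38, 55, -17).
v_4 = A·v_3 = (-233, 271, -4).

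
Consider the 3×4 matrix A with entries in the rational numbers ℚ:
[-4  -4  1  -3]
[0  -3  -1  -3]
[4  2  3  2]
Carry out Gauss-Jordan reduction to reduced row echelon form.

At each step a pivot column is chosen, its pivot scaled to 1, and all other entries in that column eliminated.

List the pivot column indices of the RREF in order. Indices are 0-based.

pivot columns: 0, 1, 2

pivot(0,0)=-4: scale R0 → (1, 1, -1/4, 3/4)
  clear (2,0): R2 −= (4)R0 → (0, -2, 4, -1)
pivot(1,1)=-3: scale R1 → (0, 1, 1/3, 1)
  clear (0,1): R0 −= (1)R1 → (1, 0, -7/12, -1/4)
  clear (2,1): R2 −= (-2)R1 → (0, 0, 14/3, 1)
pivot(2,2)=14/3: scale R2 → (0, 0, 1, 3/14)
  clear (0,2): R0 −= (-7/12)R2 → (1, 0, 0, -1/8)
  clear (1,2): R1 −= (1/3)R2 → (0, 1, 0, 13/14)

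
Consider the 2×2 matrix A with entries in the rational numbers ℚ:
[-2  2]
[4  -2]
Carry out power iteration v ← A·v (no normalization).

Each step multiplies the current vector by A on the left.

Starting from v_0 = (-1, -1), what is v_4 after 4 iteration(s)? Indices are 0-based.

v_4 = (-80, 112)

v_0 = (-1, -1).
v_1 = A·v_0 = (0, -2).
v_2 = A·v_1 = (-4, 4).
v_3 = A·v_2 = (16, -24).
v_4 = A·v_3 = (-80, 112).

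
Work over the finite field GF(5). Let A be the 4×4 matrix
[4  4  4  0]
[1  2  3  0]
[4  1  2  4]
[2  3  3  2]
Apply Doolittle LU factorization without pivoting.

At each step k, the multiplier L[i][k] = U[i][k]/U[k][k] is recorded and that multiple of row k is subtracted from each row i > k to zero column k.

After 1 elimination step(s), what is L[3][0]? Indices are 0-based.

L[3][0] = 3

k=0: U[0][0]=4
  eliminate (1,0): mult=4, new row 1: (0, 1, 2, 0); set L[1][0]=4
  eliminate (2,0): mult=1, new row 2: (0, 2, 3, 4); set L[2][0]=1
  eliminate (3,0): mult=3, new row 3: (0, 1, 1, 2); set L[3][0]=3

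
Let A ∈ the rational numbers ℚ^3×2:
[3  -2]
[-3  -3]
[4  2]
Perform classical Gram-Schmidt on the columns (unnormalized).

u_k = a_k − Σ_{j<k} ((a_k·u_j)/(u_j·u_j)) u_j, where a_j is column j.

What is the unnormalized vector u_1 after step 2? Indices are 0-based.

Step 1: u_0 = a_0 = (3, -3, 4).
Step 2: u_1 = a_1 − (11/34)·u_0 = (-101/34, -69/34, 12/17).

u_1 = (-101/34, -69/34, 12/17)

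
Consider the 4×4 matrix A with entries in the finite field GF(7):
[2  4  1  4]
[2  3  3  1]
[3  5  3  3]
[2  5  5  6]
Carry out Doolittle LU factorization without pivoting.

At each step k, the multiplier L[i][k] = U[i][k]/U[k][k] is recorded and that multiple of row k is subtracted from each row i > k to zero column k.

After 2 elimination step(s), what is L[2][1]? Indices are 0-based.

Step 1: pivot at (0,0) is 2.
  row1 ← row1 − (1)·row0  ⇒  L[1][0]=1, U row1=(0, 6, 2, 4)
  row2 ← row2 − (5)·row0  ⇒  L[2][0]=5, U row2=(0, 6, 5, 4)
  row3 ← row3 − (1)·row0  ⇒  L[3][0]=1, U row3=(0, 1, 4, 2)
Step 2: pivot at (1,1) is 6.
  row2 ← row2 − (1)·row1  ⇒  L[2][1]=1, U row2=(0, 0, 3, 0)
  row3 ← row3 − (6)·row1  ⇒  L[3][1]=6, U row3=(0, 0, 6, 6)

L[2][1] = 1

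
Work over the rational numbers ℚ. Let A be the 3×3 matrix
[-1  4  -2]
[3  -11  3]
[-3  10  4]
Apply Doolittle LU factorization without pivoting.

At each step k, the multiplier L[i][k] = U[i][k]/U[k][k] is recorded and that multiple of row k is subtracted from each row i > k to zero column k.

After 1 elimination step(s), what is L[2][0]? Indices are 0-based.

L[2][0] = 3

[col 0] pivot -1
  R1 -= -3*R0 → (0, 1, -3)  (L[1][0] := -3)
  R2 -= 3*R0 → (0, -2, 10)  (L[2][0] := 3)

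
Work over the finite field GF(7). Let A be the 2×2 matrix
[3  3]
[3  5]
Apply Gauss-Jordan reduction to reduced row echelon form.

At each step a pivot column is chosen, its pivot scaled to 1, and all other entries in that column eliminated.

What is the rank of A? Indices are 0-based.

rank = 2

[1] R0 /= 3  ⇒  (1, 1)
     R1 -= 3·R0  ⇒  (0, 2)
[2] R1 /= 2  ⇒  (0, 1)
     R0 -= 1·R1  ⇒  (1, 0)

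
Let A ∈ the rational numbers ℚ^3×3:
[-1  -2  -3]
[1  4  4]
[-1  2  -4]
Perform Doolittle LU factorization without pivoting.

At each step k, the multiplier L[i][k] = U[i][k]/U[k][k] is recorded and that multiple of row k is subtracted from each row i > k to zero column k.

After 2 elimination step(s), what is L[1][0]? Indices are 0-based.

L[1][0] = -1

[col 0] pivot -1
  R1 -= -1*R0 → (0, 2, 1)  (L[1][0] := -1)
  R2 -= 1*R0 → (0, 4, -1)  (L[2][0] := 1)
[col 1] pivot 2
  R2 -= 2*R1 → (0, 0, -3)  (L[2][1] := 2)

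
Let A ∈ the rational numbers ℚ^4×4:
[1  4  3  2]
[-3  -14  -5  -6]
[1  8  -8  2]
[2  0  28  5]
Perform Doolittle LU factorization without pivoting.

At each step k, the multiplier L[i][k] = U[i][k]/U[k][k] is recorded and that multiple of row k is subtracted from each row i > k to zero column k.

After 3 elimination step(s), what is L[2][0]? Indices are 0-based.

L[2][0] = 1

[col 0] pivot 1
  R1 -= -3*R0 → (0, -2, 4, 0)  (L[1][0] := -3)
  R2 -= 1*R0 → (0, 4, -11, 0)  (L[2][0] := 1)
  R3 -= 2*R0 → (0, -8, 22, 1)  (L[3][0] := 2)
[col 1] pivot -2
  R2 -= -2*R1 → (0, 0, -3, 0)  (L[2][1] := -2)
  R3 -= 4*R1 → (0, 0, 6, 1)  (L[3][1] := 4)
[col 2] pivot -3
  R3 -= -2*R2 → (0, 0, 0, 1)  (L[3][2] := -2)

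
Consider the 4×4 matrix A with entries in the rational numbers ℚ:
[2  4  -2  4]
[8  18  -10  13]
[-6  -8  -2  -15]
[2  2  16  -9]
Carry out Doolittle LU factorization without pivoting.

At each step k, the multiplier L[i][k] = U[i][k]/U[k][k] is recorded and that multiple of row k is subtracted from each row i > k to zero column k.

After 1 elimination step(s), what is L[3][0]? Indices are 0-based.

L[3][0] = 1

[col 0] pivot 2
  R1 -= 4*R0 → (0, 2, -2, -3)  (L[1][0] := 4)
  R2 -= -3*R0 → (0, 4, -8, -3)  (L[2][0] := -3)
  R3 -= 1*R0 → (0, -2, 18, -13)  (L[3][0] := 1)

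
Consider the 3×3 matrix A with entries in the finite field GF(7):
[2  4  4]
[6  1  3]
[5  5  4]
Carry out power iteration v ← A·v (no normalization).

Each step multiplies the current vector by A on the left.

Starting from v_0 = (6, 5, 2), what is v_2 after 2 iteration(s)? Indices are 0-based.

v_0 = (6, 5, 2).
v_1 = A·v_0 = (5, 5, 0).
v_2 = A·v_1 = (2, 0, 1).

v_2 = (2, 0, 1)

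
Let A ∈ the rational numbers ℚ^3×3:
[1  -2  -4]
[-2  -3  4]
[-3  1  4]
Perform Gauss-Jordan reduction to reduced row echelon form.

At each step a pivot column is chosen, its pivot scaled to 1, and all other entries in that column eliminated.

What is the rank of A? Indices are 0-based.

[1] R0 /= 1  ⇒  (1, -2, -4)
     R1 -= -2·R0  ⇒  (0, -7, -4)
     R2 -= -3·R0  ⇒  (0, -5, -8)
[2] R1 /= -7  ⇒  (0, 1, 4/7)
     R0 -= -2·R1  ⇒  (1, 0, -20/7)
     R2 -= -5·R1  ⇒  (0, 0, -36/7)
[3] R2 /= -36/7  ⇒  (0, 0, 1)
     R0 -= -20/7·R2  ⇒  (1, 0, 0)
     R1 -= 4/7·R2  ⇒  (0, 1, 0)

rank = 3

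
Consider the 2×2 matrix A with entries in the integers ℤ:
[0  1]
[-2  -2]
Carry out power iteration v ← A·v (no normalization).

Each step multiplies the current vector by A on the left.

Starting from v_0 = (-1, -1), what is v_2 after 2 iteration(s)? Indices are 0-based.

v_0 = (-1, -1).
v_1 = A·v_0 = (-1, 4).
v_2 = A·v_1 = (4, -6).

v_2 = (4, -6)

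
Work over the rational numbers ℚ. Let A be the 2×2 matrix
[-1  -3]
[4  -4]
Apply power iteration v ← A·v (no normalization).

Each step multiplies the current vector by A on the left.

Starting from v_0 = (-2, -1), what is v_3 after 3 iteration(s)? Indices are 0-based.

v_0 = (-2, -1).
v_1 = A·v_0 = (5, -4).
v_2 = A·v_1 = (7, 36).
v_3 = A·v_2 = (-115, -116).

v_3 = (-115, -116)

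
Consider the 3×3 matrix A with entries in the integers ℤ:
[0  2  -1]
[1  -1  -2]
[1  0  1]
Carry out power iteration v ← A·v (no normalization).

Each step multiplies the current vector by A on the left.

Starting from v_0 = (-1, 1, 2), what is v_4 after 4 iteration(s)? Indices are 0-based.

v_0 = (-1, 1, 2).
v_1 = A·v_0 = (0, -6, 1).
v_2 = A·v_1 = (-13, 4, 1).
v_3 = A·v_2 = (7, -19, -12).
v_4 = A·v_3 = (-26, 50, -5).

v_4 = (-26, 50, -5)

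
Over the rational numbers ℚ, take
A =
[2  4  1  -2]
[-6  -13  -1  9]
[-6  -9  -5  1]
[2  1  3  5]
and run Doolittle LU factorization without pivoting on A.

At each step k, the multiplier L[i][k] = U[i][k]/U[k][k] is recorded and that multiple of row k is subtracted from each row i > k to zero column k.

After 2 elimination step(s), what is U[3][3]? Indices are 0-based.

U[3][3] = -2

k=0: U[0][0]=2
  eliminate (1,0): mult=-3, new row 1: (0, -1, 2, 3); set L[1][0]=-3
  eliminate (2,0): mult=-3, new row 2: (0, 3, -2, -5); set L[2][0]=-3
  eliminate (3,0): mult=1, new row 3: (0, -3, 2, 7); set L[3][0]=1
k=1: U[1][1]=-1
  eliminate (2,1): mult=-3, new row 2: (0, 0, 4, 4); set L[2][1]=-3
  eliminate (3,1): mult=3, new row 3: (0, 0, -4, -2); set L[3][1]=3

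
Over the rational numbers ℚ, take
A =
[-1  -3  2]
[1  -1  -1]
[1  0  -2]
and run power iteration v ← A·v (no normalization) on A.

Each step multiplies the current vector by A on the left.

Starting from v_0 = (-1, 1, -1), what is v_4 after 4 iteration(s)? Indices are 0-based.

v_4 = (-6, -49, -51)

v_0 = (-1, 1, -1).
v_1 = A·v_0 = (-4, -1, 1).
v_2 = A·v_1 = (9, -4, -6).
v_3 = A·v_2 = (-9, 19, 21).
v_4 = A·v_3 = (-6, -49, -51).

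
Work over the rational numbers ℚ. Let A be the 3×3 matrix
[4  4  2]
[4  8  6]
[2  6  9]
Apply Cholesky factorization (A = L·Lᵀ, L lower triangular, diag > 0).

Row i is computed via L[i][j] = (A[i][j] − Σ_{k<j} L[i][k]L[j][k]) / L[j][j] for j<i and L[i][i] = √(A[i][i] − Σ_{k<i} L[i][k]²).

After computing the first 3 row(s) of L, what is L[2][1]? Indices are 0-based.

Step 1: L[0][0] = √(4) = 2.
  L[1][0] = (4) / L[0][0] = 2.
Step 2: L[1][1] = √(4) = 2.
  L[2][0] = (2) / L[0][0] = 1.
  L[2][1] = (4) / L[1][1] = 2.
Step 3: L[2][2] = √(4) = 2.

L[2][1] = 2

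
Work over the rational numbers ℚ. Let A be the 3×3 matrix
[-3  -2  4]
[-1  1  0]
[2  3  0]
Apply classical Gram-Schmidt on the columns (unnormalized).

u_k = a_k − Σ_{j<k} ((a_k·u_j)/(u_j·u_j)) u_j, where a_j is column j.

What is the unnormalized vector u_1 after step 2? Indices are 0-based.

Step 1: u_0 = a_0 = (-3, -1, 2).
Step 2: u_1 = a_1 − (11/14)·u_0 = (5/14, 25/14, 10/7).

u_1 = (5/14, 25/14, 10/7)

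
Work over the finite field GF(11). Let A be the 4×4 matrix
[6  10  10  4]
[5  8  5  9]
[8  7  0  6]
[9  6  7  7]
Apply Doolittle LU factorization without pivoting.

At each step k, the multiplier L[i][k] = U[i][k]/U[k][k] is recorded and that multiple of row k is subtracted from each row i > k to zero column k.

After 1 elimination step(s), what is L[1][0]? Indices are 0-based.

[col 0] pivot 6
  R1 -= 10*R0 → (0, 7, 4, 2)  (L[1][0] := 10)
  R2 -= 5*R0 → (0, 1, 5, 8)  (L[2][0] := 5)
  R3 -= 7*R0 → (0, 2, 3, 1)  (L[3][0] := 7)

L[1][0] = 10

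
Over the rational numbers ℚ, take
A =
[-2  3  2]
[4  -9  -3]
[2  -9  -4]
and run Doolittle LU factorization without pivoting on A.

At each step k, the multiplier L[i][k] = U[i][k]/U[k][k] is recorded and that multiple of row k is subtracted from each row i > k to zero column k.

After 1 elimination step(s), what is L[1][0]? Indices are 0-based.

[col 0] pivot -2
  R1 -= -2*R0 → (0, -3, 1)  (L[1][0] := -2)
  R2 -= -1*R0 → (0, -6, -2)  (L[2][0] := -1)

L[1][0] = -2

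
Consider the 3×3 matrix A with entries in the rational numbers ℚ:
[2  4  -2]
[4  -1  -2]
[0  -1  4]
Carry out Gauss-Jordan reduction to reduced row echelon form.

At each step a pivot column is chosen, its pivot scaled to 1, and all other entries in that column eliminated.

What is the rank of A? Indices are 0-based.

rank = 3

pivot(0,0)=2: scale R0 → (1, 2, -1)
  clear (1,0): R1 −= (4)R0 → (0, -9, 2)
pivot(1,1)=-9: scale R1 → (0, 1, -2/9)
  clear (0,1): R0 −= (2)R1 → (1, 0, -5/9)
  clear (2,1): R2 −= (-1)R1 → (0, 0, 34/9)
pivot(2,2)=34/9: scale R2 → (0, 0, 1)
  clear (0,2): R0 −= (-5/9)R2 → (1, 0, 0)
  clear (1,2): R1 −= (-2/9)R2 → (0, 1, 0)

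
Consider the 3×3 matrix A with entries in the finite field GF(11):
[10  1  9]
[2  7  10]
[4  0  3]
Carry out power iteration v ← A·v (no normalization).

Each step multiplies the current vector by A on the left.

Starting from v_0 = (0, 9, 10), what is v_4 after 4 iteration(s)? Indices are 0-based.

v_4 = (3, 4, 1)

v_0 = (0, 9, 10).
v_1 = A·v_0 = (0, 9, 8).
v_2 = A·v_1 = (4, 0, 2).
v_3 = A·v_2 = (3, 6, 0).
v_4 = A·v_3 = (3, 4, 1).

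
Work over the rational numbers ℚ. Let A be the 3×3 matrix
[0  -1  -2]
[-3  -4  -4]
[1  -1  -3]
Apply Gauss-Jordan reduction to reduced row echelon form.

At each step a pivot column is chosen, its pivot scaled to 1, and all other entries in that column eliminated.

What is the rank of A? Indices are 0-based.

rank = 3

pivot(0,0): swap R0↔R1
pivot(0,0)=-3: scale R0 → (1, 4/3, 4/3)
  clear (2,0): R2 −= (1)R0 → (0, -7/3, -13/3)
pivot(1,1)=-1: scale R1 → (0, 1, 2)
  clear (0,1): R0 −= (4/3)R1 → (1, 0, -4/3)
  clear (2,1): R2 −= (-7/3)R1 → (0, 0, 1/3)
pivot(2,2)=1/3: scale R2 → (0, 0, 1)
  clear (0,2): R0 −= (-4/3)R2 → (1, 0, 0)
  clear (1,2): R1 −= (2)R2 → (0, 1, 0)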